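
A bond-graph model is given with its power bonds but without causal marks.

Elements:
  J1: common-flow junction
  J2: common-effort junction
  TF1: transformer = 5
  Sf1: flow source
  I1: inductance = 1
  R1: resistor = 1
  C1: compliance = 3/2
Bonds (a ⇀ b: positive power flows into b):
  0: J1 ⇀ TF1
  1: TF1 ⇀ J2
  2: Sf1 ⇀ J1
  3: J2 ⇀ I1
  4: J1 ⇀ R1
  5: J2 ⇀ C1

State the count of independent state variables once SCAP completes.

2  (C1, I1 all integral)

b2 stroke at Sf1  (Sf1 (Sf) sets flow on bond)
b0 stroke at J1  (J1 flow already set via bond 2)
b4 stroke at J1  (J1: bond 2 brought flow, rest push out)
b1 stroke at TF1  (TF1 one-in-one-out from 0)
b3 stroke at I1  (I1 outputs flow p/I1)
b5 stroke at J2  (closing 0-jn rule on J2)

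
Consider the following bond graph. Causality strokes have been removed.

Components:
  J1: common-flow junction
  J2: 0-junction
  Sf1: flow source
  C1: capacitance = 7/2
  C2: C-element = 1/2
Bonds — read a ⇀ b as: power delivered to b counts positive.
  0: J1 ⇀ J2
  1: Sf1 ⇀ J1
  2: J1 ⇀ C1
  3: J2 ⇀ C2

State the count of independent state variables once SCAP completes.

b1 →Sf1  (Sf1 fixes flow; stroke at Sf1)
b0 →J1  (J1: bond 1 brought flow, rest push out)
b2 →J1  (J1 flow already set via bond 1)
b3 →J2  (J2: last free bond brings effort in)

2  (C1, C2 all integral)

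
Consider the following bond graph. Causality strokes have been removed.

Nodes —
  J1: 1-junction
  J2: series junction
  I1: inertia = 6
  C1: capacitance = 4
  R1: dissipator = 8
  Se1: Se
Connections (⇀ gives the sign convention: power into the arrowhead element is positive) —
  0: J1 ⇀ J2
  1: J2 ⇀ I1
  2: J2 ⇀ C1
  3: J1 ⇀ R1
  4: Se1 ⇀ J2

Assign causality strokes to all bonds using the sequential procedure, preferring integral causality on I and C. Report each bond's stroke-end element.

#0 |J2
#1 |I1
#2 |J2
#3 |J1
#4 |J2

bond 4 stroke at J2  (Se1 (Se) sets effort on bond)
bond 1 stroke at I1  (I1: I, integral causality)
bond 0 stroke at J2  (J2: bond 1 brought flow, rest push out)
bond 2 stroke at J2  (J2 flow already set via bond 1)
bond 3 stroke at J1  (J1: bond 0 brought flow, rest push out)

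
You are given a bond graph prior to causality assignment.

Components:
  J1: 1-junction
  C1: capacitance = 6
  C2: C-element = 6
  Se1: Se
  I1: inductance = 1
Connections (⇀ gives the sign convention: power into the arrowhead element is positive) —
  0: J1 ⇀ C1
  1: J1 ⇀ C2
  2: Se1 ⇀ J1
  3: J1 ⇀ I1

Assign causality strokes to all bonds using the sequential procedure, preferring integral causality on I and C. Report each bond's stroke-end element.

b2 |J1  (Se1 (Se) sets effort on bond)
b0 |J1  (C1 integral (e out))
b1 |J1  (C2 outputs effort q/C2)
b3 |I1  (closing 1-jn rule on J1)

#0 stroke→J1
#1 stroke→J1
#2 stroke→J1
#3 stroke→I1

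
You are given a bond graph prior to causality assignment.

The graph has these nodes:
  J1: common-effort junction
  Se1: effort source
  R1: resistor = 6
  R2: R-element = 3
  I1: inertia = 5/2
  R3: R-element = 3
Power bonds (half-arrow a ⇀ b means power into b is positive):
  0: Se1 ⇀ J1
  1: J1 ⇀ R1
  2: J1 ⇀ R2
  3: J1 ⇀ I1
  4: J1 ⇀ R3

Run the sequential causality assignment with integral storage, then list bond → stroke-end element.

bond 0 →J1  (Se1: effort source, stroke at far end)
bond 1 →R1  (J1: bond 0 brought effort, rest push out)
bond 2 →R2  (J1: bond 0 brought effort, rest push out)
bond 3 →I1  (common-e at J1 fixed by 0)
bond 4 →R3  (J1: bond 0 brought effort, rest push out)

bond 0 stroke at J1
bond 1 stroke at R1
bond 2 stroke at R2
bond 3 stroke at I1
bond 4 stroke at R3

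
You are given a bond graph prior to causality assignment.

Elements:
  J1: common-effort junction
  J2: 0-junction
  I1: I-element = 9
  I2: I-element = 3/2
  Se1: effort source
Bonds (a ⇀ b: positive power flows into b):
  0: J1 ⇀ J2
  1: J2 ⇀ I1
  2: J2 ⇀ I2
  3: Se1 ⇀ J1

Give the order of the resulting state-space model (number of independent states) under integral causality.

b3 stroke at J1  (source Se1 imposes e)
b0 stroke at J2  (0-jn J1 has e-setter on 3)
b1 stroke at I1  (0-jn J2 has e-setter on 0)
b2 stroke at I2  (J2: bond 0 brought effort, rest push out)

2  (I1, I2 all integral)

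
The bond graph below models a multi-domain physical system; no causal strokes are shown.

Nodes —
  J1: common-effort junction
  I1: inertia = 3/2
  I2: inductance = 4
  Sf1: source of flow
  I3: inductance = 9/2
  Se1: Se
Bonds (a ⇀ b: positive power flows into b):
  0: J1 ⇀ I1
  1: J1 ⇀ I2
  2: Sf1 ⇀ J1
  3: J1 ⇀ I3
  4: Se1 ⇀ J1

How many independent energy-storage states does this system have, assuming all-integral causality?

#2 stroke at Sf1  (Sf1 fixes flow; stroke at Sf1)
#4 stroke at J1  (source Se1 imposes e)
#0 stroke at I1  (common-e at J1 fixed by 4)
#1 stroke at I2  (J1: bond 4 brought effort, rest push out)
#3 stroke at I3  (0-jn J1 has e-setter on 4)

3  (I1, I2, I3 all integral)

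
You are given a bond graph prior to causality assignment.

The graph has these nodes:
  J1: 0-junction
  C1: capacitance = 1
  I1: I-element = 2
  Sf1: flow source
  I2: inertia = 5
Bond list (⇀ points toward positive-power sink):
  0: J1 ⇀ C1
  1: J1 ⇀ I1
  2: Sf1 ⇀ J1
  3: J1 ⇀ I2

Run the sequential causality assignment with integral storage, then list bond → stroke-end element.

#2 |Sf1  (Sf1 (Sf) sets flow on bond)
#0 |J1  (C1 outputs effort q/C1)
#1 |I1  (0-jn J1 has e-setter on 0)
#3 |I2  (J1 effort already set via bond 0)

b0 →J1
b1 →I1
b2 →Sf1
b3 →I2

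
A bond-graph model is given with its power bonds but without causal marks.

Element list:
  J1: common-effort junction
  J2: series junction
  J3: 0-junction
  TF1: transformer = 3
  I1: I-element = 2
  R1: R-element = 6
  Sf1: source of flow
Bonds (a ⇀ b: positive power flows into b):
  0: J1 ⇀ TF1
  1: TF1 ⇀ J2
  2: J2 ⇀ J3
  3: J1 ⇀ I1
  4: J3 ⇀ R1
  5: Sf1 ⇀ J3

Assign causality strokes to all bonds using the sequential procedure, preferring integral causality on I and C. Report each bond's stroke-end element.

b0 |J1
b1 |TF1
b2 |J2
b3 |I1
b4 |J3
b5 |Sf1

β5 |Sf1  (Sf1: flow source, stroke at near end)
β3 |I1  (prefer integral on I1)
β0 |J1  (J1 needs exactly one e-in)
β1 |TF1  (TF TF1: opposite of bond 0)
β2 |J2  (1-jn J2 has f-setter on 1)
β4 |J3  (J3 needs exactly one e-in)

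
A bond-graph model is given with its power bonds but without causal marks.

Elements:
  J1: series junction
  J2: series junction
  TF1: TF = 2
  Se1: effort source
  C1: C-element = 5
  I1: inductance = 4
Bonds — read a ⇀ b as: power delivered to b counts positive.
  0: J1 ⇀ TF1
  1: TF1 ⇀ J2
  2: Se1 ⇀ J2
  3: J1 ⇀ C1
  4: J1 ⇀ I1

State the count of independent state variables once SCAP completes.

β2 |J2  (Se1: effort source, stroke at far end)
β1 |TF1  (only one flow-in slot at J2)
β0 |J1  (TF TF1: opposite of bond 1)
β3 |J1  (prefer integral on C1)
β4 |I1  (closing 1-jn rule on J1)

2  (C1, I1 all integral)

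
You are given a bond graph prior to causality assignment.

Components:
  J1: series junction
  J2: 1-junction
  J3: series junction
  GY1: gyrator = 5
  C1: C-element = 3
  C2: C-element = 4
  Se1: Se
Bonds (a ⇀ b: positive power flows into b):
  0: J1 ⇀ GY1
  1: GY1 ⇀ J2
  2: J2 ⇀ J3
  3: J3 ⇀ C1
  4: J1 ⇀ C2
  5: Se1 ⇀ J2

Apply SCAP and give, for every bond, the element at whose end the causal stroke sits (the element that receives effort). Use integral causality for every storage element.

bond 0 stroke→GY1
bond 1 stroke→GY1
bond 2 stroke→J2
bond 3 stroke→J3
bond 4 stroke→J1
bond 5 stroke→J2

β5 stroke→J2  (Se1 (Se) sets effort on bond)
β3 stroke→J3  (prefer integral on C1)
β2 stroke→J2  (closing 1-jn rule on J3)
β1 stroke→GY1  (J2 needs exactly one f-in)
β0 stroke→GY1  (GY1 both-in/both-out from 1)
β4 stroke→J1  (common-f at J1 fixed by 0)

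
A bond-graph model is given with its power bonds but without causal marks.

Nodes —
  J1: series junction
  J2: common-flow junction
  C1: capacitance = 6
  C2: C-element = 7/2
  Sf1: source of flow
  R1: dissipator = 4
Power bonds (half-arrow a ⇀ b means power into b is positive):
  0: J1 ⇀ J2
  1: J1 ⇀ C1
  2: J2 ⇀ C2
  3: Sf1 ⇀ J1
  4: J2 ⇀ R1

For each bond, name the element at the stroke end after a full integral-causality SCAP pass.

β0 |J1
β1 |J1
β2 |J2
β3 |Sf1
β4 |J2

bond 3 stroke→Sf1  (source Sf1 imposes f)
bond 0 stroke→J1  (J1 flow already set via bond 3)
bond 1 stroke→J1  (common-f at J1 fixed by 3)
bond 2 stroke→J2  (1-jn J2 has f-setter on 0)
bond 4 stroke→J2  (common-f at J2 fixed by 0)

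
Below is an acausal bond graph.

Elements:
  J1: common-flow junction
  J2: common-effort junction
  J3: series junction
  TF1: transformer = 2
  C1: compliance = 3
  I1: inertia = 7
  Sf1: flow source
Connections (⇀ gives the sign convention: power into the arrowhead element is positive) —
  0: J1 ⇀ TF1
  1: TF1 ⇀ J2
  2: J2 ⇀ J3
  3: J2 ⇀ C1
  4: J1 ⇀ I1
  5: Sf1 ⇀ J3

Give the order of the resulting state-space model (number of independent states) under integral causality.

b5 |Sf1  (Sf1: flow source, stroke at near end)
b2 |J3  (1-jn J3 has f-setter on 5)
b3 |J2  (C1 outputs effort q/C1)
b1 |TF1  (J2 effort already set via bond 3)
b0 |J1  (TF1 one-in-one-out from 1)
b4 |I1  (only one flow-in slot at J1)

2  (C1, I1 all integral)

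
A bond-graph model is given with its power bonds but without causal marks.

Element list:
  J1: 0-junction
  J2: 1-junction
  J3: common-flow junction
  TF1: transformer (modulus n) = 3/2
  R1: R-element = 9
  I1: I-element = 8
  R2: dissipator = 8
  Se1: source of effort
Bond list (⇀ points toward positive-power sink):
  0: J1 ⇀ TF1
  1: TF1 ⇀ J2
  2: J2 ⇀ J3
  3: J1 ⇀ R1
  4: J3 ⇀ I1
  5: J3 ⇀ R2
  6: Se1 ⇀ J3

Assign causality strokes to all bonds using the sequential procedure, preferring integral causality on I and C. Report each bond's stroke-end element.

bond 6 |J3  (Se1 fixes effort; stroke away)
bond 4 |I1  (I1: I, integral causality)
bond 2 |J3  (J3: bond 4 brought flow, rest push out)
bond 5 |J3  (1-jn J3 has f-setter on 4)
bond 1 |J2  (1-jn J2 has f-setter on 2)
bond 0 |TF1  (TF TF1: opposite of bond 1)
bond 3 |J1  (only one effort-in slot at J1)

#0 →TF1
#1 →J2
#2 →J3
#3 →J1
#4 →I1
#5 →J3
#6 →J3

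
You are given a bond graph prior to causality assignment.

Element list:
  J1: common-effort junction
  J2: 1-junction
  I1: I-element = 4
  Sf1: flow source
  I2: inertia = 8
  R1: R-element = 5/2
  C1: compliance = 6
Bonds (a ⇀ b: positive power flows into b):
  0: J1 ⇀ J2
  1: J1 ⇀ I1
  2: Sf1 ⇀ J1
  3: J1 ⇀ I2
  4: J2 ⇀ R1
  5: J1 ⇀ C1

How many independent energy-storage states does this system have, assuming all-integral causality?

3  (C1, I1, I2 all integral)

b2 →Sf1  (Sf1 fixes flow; stroke at Sf1)
b1 →I1  (I1 integral (f out))
b3 →I2  (I2: I, integral causality)
b5 →J1  (C1 outputs effort q/C1)
b0 →J2  (J1: bond 5 brought effort, rest push out)
b4 →R1  (only one flow-in slot at J2)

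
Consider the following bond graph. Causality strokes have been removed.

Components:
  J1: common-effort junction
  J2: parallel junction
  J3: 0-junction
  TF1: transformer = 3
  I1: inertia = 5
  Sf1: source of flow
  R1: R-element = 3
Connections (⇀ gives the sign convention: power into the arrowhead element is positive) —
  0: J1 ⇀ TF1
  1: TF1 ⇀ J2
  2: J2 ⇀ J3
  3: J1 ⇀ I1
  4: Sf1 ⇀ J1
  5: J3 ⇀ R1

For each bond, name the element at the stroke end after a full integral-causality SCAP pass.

bond 0 stroke at J1
bond 1 stroke at TF1
bond 2 stroke at J2
bond 3 stroke at I1
bond 4 stroke at Sf1
bond 5 stroke at J3

bond 4 |Sf1  (Sf1 (Sf) sets flow on bond)
bond 3 |I1  (I1 outputs flow p/I1)
bond 0 |J1  (only one effort-in slot at J1)
bond 1 |TF1  (TF TF1: opposite of bond 0)
bond 2 |J2  (closing 0-jn rule on J2)
bond 5 |J3  (closing 0-jn rule on J3)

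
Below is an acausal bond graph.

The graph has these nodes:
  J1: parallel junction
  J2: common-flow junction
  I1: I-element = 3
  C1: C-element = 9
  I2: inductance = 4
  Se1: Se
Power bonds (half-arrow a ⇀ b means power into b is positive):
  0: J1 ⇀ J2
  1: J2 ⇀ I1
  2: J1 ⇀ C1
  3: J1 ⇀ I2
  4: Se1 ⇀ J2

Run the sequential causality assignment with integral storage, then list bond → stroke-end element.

bond 0 |J2
bond 1 |I1
bond 2 |J1
bond 3 |I2
bond 4 |J2

bond 4 stroke→J2  (Se1 fixes effort; stroke away)
bond 1 stroke→I1  (I1: I, integral causality)
bond 0 stroke→J2  (J2: bond 1 brought flow, rest push out)
bond 2 stroke→J1  (prefer integral on C1)
bond 3 stroke→I2  (0-jn J1 has e-setter on 2)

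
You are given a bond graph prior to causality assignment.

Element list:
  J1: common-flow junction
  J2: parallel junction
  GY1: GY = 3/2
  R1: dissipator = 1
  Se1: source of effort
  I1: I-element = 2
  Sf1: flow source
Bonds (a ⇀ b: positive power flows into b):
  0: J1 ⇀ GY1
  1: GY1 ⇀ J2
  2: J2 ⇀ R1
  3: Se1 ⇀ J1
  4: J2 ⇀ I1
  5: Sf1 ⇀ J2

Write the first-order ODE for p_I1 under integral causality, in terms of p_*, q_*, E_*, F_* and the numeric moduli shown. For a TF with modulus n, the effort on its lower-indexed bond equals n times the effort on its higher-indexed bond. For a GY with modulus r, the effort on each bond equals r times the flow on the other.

β3 |J1  (Se1: effort source, stroke at far end)
β5 |Sf1  (Sf1 fixes flow; stroke at Sf1)
β0 |GY1  (only one flow-in slot at J1)
β1 |GY1  (through GY1, causality inverts; strokes same side of GY1)
β4 |I1  (I1 integral (f out))
β2 |J2  (J2: last free bond brings effort in)

dp_I1/dt = 2*E_Se1/3 + F_Sf1 - p_I1/2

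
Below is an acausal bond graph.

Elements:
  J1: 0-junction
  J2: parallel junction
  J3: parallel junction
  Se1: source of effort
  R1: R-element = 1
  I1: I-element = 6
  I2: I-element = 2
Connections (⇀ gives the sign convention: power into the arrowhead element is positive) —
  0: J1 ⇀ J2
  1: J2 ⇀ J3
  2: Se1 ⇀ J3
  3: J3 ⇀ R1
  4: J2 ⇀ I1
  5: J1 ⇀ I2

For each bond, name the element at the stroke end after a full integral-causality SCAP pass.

β0 stroke→J1
β1 stroke→J2
β2 stroke→J3
β3 stroke→R1
β4 stroke→I1
β5 stroke→I2

#2 →J3  (source Se1 imposes e)
#1 →J2  (0-jn J3 has e-setter on 2)
#3 →R1  (0-jn J3 has e-setter on 2)
#0 →J1  (J2: bond 1 brought effort, rest push out)
#4 →I1  (J2: bond 1 brought effort, rest push out)
#5 →I2  (J1 effort already set via bond 0)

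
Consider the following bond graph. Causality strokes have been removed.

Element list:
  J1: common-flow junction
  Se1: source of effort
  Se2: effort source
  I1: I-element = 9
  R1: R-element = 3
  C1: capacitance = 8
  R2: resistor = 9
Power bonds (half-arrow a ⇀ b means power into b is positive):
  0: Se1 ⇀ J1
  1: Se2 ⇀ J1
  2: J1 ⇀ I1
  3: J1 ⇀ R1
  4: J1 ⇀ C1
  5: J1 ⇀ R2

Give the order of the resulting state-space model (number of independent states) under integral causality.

bond 0 stroke at J1  (source Se1 imposes e)
bond 1 stroke at J1  (Se2 (Se) sets effort on bond)
bond 2 stroke at I1  (I1: I, integral causality)
bond 3 stroke at J1  (J1: bond 2 brought flow, rest push out)
bond 4 stroke at J1  (common-f at J1 fixed by 2)
bond 5 stroke at J1  (J1: bond 2 brought flow, rest push out)

2  (C1, I1 all integral)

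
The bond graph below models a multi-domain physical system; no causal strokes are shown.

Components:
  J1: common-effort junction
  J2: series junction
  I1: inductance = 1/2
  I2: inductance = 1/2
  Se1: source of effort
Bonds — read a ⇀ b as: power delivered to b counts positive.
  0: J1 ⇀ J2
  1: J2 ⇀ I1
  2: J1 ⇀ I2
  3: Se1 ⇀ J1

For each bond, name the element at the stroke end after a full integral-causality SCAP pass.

bond 3 →J1  (Se1 (Se) sets effort on bond)
bond 0 →J2  (J1 effort already set via bond 3)
bond 2 →I2  (J1 effort already set via bond 3)
bond 1 →I1  (J2 needs exactly one f-in)

β0 stroke at J2
β1 stroke at I1
β2 stroke at I2
β3 stroke at J1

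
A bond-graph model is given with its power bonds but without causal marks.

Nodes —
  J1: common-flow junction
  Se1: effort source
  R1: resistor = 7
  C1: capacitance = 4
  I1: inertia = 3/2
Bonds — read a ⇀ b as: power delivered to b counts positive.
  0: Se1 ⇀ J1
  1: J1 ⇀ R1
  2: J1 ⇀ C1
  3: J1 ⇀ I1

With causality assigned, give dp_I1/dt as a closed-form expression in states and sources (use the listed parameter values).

dp_I1/dt = E_Se1 - 14*p_I1/3 - q_C1/4

b0 stroke at J1  (Se1: effort source, stroke at far end)
b2 stroke at J1  (C1: C, integral causality)
b3 stroke at I1  (I1: I, integral causality)
b1 stroke at J1  (J1: bond 3 brought flow, rest push out)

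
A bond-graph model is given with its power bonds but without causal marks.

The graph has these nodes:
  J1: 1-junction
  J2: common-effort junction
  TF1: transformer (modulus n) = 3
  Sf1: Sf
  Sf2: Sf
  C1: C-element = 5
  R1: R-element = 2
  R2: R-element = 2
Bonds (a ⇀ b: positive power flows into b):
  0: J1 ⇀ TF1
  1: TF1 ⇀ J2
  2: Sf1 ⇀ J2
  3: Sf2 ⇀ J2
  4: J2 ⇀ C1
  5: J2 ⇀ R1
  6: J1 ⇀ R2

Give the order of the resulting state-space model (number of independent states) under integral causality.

1  (C1 all integral)

b2 |Sf1  (source Sf1 imposes f)
b3 |Sf2  (Sf2 (Sf) sets flow on bond)
b4 |J2  (C1 outputs effort q/C1)
b1 |TF1  (0-jn J2 has e-setter on 4)
b5 |R1  (common-e at J2 fixed by 4)
b0 |J1  (TF1 one-in-one-out from 1)
b6 |R2  (closing 1-jn rule on J1)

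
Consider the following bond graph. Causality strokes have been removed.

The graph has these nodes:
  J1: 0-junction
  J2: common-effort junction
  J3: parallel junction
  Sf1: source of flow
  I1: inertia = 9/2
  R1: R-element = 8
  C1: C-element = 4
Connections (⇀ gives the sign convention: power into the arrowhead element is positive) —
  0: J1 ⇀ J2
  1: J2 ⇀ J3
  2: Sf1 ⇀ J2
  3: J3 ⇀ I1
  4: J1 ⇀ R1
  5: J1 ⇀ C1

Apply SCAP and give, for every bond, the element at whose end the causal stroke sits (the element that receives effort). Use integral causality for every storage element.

β2 stroke→Sf1  (Sf1 fixes flow; stroke at Sf1)
β3 stroke→I1  (I1 outputs flow p/I1)
β1 stroke→J3  (J3 needs exactly one e-in)
β0 stroke→J2  (J2: last free bond brings effort in)
β5 stroke→J1  (prefer integral on C1)
β4 stroke→R1  (common-e at J1 fixed by 5)

β0 →J2
β1 →J3
β2 →Sf1
β3 →I1
β4 →R1
β5 →J1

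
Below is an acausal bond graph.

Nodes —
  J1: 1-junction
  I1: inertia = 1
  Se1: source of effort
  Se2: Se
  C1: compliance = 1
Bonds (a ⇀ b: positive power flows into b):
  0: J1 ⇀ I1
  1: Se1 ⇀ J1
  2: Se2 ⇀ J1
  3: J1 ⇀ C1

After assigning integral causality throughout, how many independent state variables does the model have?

2  (C1, I1 all integral)

b1 |J1  (source Se1 imposes e)
b2 |J1  (Se2 fixes effort; stroke away)
b0 |I1  (I1 integral (f out))
b3 |J1  (1-jn J1 has f-setter on 0)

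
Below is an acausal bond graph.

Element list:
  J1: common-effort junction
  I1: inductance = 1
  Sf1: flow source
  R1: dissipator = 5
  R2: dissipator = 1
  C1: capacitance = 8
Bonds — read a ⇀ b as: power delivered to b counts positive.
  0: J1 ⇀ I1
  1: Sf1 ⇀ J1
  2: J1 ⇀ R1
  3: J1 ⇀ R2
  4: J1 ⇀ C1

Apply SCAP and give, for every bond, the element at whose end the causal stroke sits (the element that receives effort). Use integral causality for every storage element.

bond 1 →Sf1  (Sf1: flow source, stroke at near end)
bond 0 →I1  (I1 integral (f out))
bond 4 →J1  (C1: C, integral causality)
bond 2 →R1  (common-e at J1 fixed by 4)
bond 3 →R2  (common-e at J1 fixed by 4)

bond 0 →I1
bond 1 →Sf1
bond 2 →R1
bond 3 →R2
bond 4 →J1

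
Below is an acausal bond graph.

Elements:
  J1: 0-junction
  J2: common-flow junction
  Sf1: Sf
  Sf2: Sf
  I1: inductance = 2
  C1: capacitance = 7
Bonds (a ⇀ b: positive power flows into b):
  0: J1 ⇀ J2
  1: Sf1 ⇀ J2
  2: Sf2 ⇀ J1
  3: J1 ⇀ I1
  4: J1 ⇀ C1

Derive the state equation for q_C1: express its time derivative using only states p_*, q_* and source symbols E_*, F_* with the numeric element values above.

b1 stroke→Sf1  (Sf1 fixes flow; stroke at Sf1)
b2 stroke→Sf2  (Sf2: flow source, stroke at near end)
b0 stroke→J2  (J2: bond 1 brought flow, rest push out)
b3 stroke→I1  (prefer integral on I1)
b4 stroke→J1  (J1 needs exactly one e-in)

dq_C1/dt = -F_Sf1 + F_Sf2 - p_I1/2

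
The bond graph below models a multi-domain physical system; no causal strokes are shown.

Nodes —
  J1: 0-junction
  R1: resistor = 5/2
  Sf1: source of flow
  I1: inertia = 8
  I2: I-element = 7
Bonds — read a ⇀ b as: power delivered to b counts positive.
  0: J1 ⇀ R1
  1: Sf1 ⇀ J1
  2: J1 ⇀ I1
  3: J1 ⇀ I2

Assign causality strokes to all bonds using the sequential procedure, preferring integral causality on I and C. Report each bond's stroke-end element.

β1 stroke→Sf1  (Sf1: flow source, stroke at near end)
β2 stroke→I1  (I1 outputs flow p/I1)
β3 stroke→I2  (I2 integral (f out))
β0 stroke→J1  (J1 needs exactly one e-in)

b0 stroke→J1
b1 stroke→Sf1
b2 stroke→I1
b3 stroke→I2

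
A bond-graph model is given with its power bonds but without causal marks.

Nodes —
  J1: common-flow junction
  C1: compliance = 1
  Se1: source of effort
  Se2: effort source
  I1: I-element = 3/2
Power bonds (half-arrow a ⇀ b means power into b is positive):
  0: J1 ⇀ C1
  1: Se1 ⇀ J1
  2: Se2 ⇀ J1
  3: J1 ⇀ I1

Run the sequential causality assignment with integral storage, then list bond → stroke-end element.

#1 stroke at J1  (Se1 (Se) sets effort on bond)
#2 stroke at J1  (Se2 fixes effort; stroke away)
#0 stroke at J1  (C1 outputs effort q/C1)
#3 stroke at I1  (closing 1-jn rule on J1)

β0 |J1
β1 |J1
β2 |J1
β3 |I1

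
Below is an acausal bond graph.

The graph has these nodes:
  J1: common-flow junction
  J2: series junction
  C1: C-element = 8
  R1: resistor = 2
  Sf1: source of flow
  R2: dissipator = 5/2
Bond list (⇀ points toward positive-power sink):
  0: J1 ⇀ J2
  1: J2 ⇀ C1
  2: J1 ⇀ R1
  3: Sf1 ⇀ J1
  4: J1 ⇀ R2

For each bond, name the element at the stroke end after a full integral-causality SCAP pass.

#0 →J1
#1 →J2
#2 →J1
#3 →Sf1
#4 →J1

β3 stroke→Sf1  (Sf1: flow source, stroke at near end)
β0 stroke→J1  (1-jn J1 has f-setter on 3)
β2 stroke→J1  (1-jn J1 has f-setter on 3)
β4 stroke→J1  (J1 flow already set via bond 3)
β1 stroke→J2  (1-jn J2 has f-setter on 0)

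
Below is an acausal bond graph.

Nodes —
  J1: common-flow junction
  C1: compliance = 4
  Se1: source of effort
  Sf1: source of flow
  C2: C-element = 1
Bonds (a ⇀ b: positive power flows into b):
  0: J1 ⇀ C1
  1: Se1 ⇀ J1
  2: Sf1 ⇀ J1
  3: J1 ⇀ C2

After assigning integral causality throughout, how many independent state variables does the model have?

2  (C1, C2 all integral)

bond 1 →J1  (Se1 (Se) sets effort on bond)
bond 2 →Sf1  (Sf1 (Sf) sets flow on bond)
bond 0 →J1  (J1 flow already set via bond 2)
bond 3 →J1  (J1 flow already set via bond 2)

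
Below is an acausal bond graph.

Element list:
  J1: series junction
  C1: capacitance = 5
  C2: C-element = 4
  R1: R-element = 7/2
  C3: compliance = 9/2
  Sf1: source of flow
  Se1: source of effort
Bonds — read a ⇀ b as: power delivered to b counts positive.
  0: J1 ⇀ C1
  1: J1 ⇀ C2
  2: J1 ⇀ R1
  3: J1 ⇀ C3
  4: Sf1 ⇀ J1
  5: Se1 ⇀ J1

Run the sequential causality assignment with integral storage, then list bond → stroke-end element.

#4 |Sf1  (source Sf1 imposes f)
#5 |J1  (Se1 (Se) sets effort on bond)
#0 |J1  (J1: bond 4 brought flow, rest push out)
#1 |J1  (J1 flow already set via bond 4)
#2 |J1  (J1 flow already set via bond 4)
#3 |J1  (J1: bond 4 brought flow, rest push out)

β0 →J1
β1 →J1
β2 →J1
β3 →J1
β4 →Sf1
β5 →J1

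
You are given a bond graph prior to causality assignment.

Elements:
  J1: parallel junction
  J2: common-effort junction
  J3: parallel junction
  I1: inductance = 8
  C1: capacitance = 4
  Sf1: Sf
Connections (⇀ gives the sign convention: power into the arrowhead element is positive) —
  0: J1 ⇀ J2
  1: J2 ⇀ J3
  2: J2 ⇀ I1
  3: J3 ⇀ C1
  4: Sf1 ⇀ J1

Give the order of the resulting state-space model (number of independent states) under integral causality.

2  (C1, I1 all integral)

#4 |Sf1  (Sf1 (Sf) sets flow on bond)
#0 |J1  (closing 0-jn rule on J1)
#2 |I1  (I1 integral (f out))
#1 |J2  (only one effort-in slot at J2)
#3 |J3  (J3 needs exactly one e-in)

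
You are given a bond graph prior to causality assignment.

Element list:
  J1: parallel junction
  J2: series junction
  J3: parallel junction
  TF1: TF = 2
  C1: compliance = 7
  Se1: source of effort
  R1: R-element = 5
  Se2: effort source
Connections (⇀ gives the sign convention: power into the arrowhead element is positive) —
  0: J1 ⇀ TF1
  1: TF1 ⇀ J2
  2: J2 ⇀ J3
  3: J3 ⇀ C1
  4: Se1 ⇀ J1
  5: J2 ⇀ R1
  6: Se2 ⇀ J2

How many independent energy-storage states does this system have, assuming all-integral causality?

1  (C1 all integral)

bond 4 |J1  (source Se1 imposes e)
bond 6 |J2  (Se2: effort source, stroke at far end)
bond 0 |TF1  (0-jn J1 has e-setter on 4)
bond 1 |J2  (TF TF1: opposite of bond 0)
bond 3 |J3  (C1 integral (e out))
bond 2 |J2  (common-e at J3 fixed by 3)
bond 5 |R1  (only one flow-in slot at J2)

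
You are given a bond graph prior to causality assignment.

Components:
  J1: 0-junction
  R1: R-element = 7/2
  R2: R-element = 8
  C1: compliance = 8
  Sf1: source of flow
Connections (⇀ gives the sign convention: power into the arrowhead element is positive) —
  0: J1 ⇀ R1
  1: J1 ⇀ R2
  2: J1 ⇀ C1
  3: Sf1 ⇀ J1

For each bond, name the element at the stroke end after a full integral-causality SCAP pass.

β3 |Sf1  (Sf1 fixes flow; stroke at Sf1)
β2 |J1  (C1 integral (e out))
β0 |R1  (J1 effort already set via bond 2)
β1 |R2  (0-jn J1 has e-setter on 2)

β0 stroke→R1
β1 stroke→R2
β2 stroke→J1
β3 stroke→Sf1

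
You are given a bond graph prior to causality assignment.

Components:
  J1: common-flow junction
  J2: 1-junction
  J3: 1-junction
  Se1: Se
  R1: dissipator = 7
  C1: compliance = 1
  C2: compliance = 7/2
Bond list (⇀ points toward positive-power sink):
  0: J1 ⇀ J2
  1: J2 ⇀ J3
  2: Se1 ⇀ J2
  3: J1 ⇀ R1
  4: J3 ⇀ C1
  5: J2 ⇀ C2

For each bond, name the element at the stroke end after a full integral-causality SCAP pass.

#2 |J2  (source Se1 imposes e)
#4 |J3  (C1: C, integral causality)
#1 |J2  (J3 needs exactly one f-in)
#5 |J2  (C2 outputs effort q/C2)
#0 |J1  (only one flow-in slot at J2)
#3 |R1  (J1 needs exactly one f-in)

#0 stroke at J1
#1 stroke at J2
#2 stroke at J2
#3 stroke at R1
#4 stroke at J3
#5 stroke at J2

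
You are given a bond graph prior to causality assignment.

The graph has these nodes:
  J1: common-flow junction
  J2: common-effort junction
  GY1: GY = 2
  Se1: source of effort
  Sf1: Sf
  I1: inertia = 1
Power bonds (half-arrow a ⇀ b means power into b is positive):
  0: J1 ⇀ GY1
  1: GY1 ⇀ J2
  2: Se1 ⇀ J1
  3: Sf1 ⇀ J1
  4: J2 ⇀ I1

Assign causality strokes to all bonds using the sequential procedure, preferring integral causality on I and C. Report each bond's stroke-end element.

bond 2 →J1  (Se1 fixes effort; stroke away)
bond 3 →Sf1  (Sf1 fixes flow; stroke at Sf1)
bond 0 →J1  (common-f at J1 fixed by 3)
bond 1 →J2  (GY GY1: same side as bond 0)
bond 4 →I1  (J2: bond 1 brought effort, rest push out)

β0 stroke at J1
β1 stroke at J2
β2 stroke at J1
β3 stroke at Sf1
β4 stroke at I1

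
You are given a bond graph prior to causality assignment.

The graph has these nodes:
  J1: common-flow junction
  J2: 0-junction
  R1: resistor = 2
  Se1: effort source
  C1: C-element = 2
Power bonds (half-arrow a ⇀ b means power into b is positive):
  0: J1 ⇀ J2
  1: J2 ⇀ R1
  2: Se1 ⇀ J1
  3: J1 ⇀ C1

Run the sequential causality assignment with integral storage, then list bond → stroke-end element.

#2 stroke at J1  (Se1: effort source, stroke at far end)
#3 stroke at J1  (C1 integral (e out))
#0 stroke at J2  (only one flow-in slot at J1)
#1 stroke at R1  (J2 effort already set via bond 0)

β0 stroke→J2
β1 stroke→R1
β2 stroke→J1
β3 stroke→J1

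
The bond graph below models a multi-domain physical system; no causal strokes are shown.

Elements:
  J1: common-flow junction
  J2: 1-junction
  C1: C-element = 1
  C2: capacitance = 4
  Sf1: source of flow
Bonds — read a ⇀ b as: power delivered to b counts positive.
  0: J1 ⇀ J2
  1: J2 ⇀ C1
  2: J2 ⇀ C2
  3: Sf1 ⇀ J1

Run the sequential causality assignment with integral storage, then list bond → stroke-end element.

β3 |Sf1  (Sf1: flow source, stroke at near end)
β0 |J1  (common-f at J1 fixed by 3)
β1 |J2  (common-f at J2 fixed by 0)
β2 |J2  (common-f at J2 fixed by 0)

bond 0 |J1
bond 1 |J2
bond 2 |J2
bond 3 |Sf1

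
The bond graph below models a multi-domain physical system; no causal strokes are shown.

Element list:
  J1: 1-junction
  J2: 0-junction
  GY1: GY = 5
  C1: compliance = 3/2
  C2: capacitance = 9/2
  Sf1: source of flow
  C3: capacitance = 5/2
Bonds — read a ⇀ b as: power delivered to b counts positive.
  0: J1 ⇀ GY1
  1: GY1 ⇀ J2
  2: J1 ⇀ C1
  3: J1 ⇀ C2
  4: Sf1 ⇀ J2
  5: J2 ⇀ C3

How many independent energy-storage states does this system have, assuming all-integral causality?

3  (C1, C2, C3 all integral)

β4 →Sf1  (Sf1: flow source, stroke at near end)
β2 →J1  (C1 outputs effort q/C1)
β3 →J1  (C2 integral (e out))
β0 →GY1  (closing 1-jn rule on J1)
β1 →GY1  (GY1 both-in/both-out from 0)
β5 →J2  (only one effort-in slot at J2)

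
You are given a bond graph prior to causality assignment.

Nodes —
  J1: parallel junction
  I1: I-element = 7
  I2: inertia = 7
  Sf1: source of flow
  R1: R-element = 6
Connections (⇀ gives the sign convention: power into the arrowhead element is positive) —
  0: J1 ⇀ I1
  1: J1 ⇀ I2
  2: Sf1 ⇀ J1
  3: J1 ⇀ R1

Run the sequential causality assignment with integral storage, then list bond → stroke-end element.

β0 |I1
β1 |I2
β2 |Sf1
β3 |J1

bond 2 |Sf1  (Sf1 fixes flow; stroke at Sf1)
bond 0 |I1  (I1: I, integral causality)
bond 1 |I2  (I2 integral (f out))
bond 3 |J1  (only one effort-in slot at J1)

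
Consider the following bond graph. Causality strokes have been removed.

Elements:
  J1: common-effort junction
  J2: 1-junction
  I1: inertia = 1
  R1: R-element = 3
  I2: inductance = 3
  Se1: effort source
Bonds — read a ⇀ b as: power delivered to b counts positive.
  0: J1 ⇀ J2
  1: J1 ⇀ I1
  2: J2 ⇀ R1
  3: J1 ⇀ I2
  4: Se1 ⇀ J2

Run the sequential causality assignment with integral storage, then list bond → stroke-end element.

bond 0 stroke at J1
bond 1 stroke at I1
bond 2 stroke at J2
bond 3 stroke at I2
bond 4 stroke at J2

#4 |J2  (Se1: effort source, stroke at far end)
#1 |I1  (I1 integral (f out))
#3 |I2  (I2: I, integral causality)
#0 |J1  (only one effort-in slot at J1)
#2 |J2  (common-f at J2 fixed by 0)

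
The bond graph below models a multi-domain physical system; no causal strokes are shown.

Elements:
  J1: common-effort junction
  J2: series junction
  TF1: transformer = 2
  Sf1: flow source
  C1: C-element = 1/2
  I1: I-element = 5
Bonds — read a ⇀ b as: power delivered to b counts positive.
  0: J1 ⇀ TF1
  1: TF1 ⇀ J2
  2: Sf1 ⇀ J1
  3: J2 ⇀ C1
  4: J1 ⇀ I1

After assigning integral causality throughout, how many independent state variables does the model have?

#2 stroke at Sf1  (Sf1 (Sf) sets flow on bond)
#3 stroke at J2  (C1 integral (e out))
#1 stroke at TF1  (only one flow-in slot at J2)
#0 stroke at J1  (through TF1, causality passes straight; one stroke at TF1)
#4 stroke at I1  (common-e at J1 fixed by 0)

2  (C1, I1 all integral)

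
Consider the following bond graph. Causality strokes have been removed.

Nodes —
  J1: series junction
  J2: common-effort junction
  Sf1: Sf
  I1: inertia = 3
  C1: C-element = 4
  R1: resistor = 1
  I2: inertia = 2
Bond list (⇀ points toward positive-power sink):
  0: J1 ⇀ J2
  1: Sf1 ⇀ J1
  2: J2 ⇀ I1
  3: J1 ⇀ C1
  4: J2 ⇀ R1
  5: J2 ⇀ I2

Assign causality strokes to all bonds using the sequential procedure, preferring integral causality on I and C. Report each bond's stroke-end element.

#0 stroke at J1
#1 stroke at Sf1
#2 stroke at I1
#3 stroke at J1
#4 stroke at J2
#5 stroke at I2

b1 stroke at Sf1  (source Sf1 imposes f)
b0 stroke at J1  (common-f at J1 fixed by 1)
b3 stroke at J1  (J1 flow already set via bond 1)
b2 stroke at I1  (I1: I, integral causality)
b5 stroke at I2  (I2 outputs flow p/I2)
b4 stroke at J2  (J2: last free bond brings effort in)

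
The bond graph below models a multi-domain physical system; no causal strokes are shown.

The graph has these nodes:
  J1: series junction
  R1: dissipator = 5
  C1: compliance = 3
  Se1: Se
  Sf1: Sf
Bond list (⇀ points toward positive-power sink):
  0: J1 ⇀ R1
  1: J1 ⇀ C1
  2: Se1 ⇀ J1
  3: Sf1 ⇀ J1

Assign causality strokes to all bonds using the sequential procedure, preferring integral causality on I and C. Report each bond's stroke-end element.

#0 stroke→J1
#1 stroke→J1
#2 stroke→J1
#3 stroke→Sf1

b2 |J1  (Se1 fixes effort; stroke away)
b3 |Sf1  (Sf1 (Sf) sets flow on bond)
b0 |J1  (common-f at J1 fixed by 3)
b1 |J1  (common-f at J1 fixed by 3)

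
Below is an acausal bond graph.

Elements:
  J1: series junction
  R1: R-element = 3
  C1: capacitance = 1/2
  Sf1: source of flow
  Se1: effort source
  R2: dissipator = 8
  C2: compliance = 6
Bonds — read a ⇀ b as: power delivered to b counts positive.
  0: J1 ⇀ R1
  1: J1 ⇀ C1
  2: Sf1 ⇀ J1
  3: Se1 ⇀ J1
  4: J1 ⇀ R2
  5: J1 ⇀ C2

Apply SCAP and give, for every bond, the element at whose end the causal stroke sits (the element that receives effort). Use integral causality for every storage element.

#2 stroke→Sf1  (Sf1 fixes flow; stroke at Sf1)
#3 stroke→J1  (Se1: effort source, stroke at far end)
#0 stroke→J1  (1-jn J1 has f-setter on 2)
#1 stroke→J1  (J1 flow already set via bond 2)
#4 stroke→J1  (J1: bond 2 brought flow, rest push out)
#5 stroke→J1  (1-jn J1 has f-setter on 2)

bond 0 |J1
bond 1 |J1
bond 2 |Sf1
bond 3 |J1
bond 4 |J1
bond 5 |J1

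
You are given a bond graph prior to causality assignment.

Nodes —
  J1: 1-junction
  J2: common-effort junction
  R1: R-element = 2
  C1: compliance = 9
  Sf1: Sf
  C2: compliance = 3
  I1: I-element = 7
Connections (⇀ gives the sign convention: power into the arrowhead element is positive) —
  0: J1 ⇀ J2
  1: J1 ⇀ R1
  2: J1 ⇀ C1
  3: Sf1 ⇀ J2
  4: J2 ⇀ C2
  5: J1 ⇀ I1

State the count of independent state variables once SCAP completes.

#3 |Sf1  (Sf1 fixes flow; stroke at Sf1)
#2 |J1  (prefer integral on C1)
#4 |J2  (C2 integral (e out))
#0 |J1  (common-e at J2 fixed by 4)
#5 |I1  (prefer integral on I1)
#1 |J1  (common-f at J1 fixed by 5)

3  (C1, C2, I1 all integral)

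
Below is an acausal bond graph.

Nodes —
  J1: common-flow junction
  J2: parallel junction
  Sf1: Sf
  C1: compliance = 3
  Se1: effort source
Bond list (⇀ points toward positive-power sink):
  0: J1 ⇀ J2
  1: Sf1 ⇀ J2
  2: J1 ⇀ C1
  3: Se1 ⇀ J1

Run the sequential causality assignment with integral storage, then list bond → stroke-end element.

β1 stroke→Sf1  (source Sf1 imposes f)
β3 stroke→J1  (Se1 fixes effort; stroke away)
β0 stroke→J2  (only one effort-in slot at J2)
β2 stroke→J1  (common-f at J1 fixed by 0)

#0 stroke→J2
#1 stroke→Sf1
#2 stroke→J1
#3 stroke→J1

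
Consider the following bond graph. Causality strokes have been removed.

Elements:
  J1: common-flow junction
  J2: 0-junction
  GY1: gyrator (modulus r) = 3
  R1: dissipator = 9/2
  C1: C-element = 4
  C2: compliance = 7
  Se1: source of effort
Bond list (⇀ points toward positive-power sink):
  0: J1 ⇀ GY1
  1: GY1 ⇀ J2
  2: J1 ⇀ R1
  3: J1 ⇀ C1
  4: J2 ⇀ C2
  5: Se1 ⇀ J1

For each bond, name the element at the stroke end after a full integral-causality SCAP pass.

#0 stroke→GY1
#1 stroke→GY1
#2 stroke→J1
#3 stroke→J1
#4 stroke→J2
#5 stroke→J1

β5 |J1  (source Se1 imposes e)
β3 |J1  (C1 integral (e out))
β4 |J2  (C2 outputs effort q/C2)
β1 |GY1  (common-e at J2 fixed by 4)
β0 |GY1  (GY1: gyrator matches bond 1)
β2 |J1  (1-jn J1 has f-setter on 0)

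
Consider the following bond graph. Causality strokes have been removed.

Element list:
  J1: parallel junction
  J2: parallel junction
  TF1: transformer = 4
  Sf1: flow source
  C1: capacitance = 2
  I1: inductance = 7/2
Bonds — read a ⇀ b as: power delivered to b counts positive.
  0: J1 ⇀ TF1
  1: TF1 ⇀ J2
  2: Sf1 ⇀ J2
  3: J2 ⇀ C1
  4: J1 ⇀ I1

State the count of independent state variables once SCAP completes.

2  (C1, I1 all integral)

bond 2 stroke at Sf1  (Sf1 (Sf) sets flow on bond)
bond 3 stroke at J2  (prefer integral on C1)
bond 1 stroke at TF1  (common-e at J2 fixed by 3)
bond 0 stroke at J1  (through TF1, causality passes straight; one stroke at TF1)
bond 4 stroke at I1  (J1: bond 0 brought effort, rest push out)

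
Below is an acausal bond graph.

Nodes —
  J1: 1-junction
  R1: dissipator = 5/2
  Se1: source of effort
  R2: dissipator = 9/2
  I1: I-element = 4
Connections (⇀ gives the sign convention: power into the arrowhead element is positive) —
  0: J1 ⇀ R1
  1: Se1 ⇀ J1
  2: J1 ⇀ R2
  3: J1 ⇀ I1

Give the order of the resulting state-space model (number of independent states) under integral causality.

#1 stroke at J1  (Se1 fixes effort; stroke away)
#3 stroke at I1  (I1 outputs flow p/I1)
#0 stroke at J1  (1-jn J1 has f-setter on 3)
#2 stroke at J1  (J1: bond 3 brought flow, rest push out)

1  (I1 all integral)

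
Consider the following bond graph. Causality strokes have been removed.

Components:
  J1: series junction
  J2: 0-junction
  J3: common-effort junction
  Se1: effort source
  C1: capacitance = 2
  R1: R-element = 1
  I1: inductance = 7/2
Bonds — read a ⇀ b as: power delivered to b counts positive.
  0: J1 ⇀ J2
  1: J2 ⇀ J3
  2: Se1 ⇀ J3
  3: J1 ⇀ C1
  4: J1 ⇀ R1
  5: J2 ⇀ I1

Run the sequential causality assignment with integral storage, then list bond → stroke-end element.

b0 →J1
b1 →J2
b2 →J3
b3 →J1
b4 →R1
b5 →I1

b2 stroke at J3  (Se1 fixes effort; stroke away)
b1 stroke at J2  (common-e at J3 fixed by 2)
b0 stroke at J1  (J2 effort already set via bond 1)
b5 stroke at I1  (0-jn J2 has e-setter on 1)
b3 stroke at J1  (C1 integral (e out))
b4 stroke at R1  (J1: last free bond brings flow in)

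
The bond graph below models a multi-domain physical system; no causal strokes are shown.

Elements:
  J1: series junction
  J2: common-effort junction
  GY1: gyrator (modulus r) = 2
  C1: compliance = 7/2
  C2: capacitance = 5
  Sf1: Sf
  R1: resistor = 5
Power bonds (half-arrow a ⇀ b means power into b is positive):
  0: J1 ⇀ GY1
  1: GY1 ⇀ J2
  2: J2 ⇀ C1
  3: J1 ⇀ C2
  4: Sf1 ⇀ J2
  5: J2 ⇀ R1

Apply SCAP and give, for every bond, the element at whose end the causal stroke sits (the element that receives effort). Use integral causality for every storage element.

β4 stroke at Sf1  (Sf1: flow source, stroke at near end)
β2 stroke at J2  (prefer integral on C1)
β1 stroke at GY1  (0-jn J2 has e-setter on 2)
β5 stroke at R1  (common-e at J2 fixed by 2)
β0 stroke at GY1  (GY GY1: same side as bond 1)
β3 stroke at J1  (common-f at J1 fixed by 0)

bond 0 |GY1
bond 1 |GY1
bond 2 |J2
bond 3 |J1
bond 4 |Sf1
bond 5 |R1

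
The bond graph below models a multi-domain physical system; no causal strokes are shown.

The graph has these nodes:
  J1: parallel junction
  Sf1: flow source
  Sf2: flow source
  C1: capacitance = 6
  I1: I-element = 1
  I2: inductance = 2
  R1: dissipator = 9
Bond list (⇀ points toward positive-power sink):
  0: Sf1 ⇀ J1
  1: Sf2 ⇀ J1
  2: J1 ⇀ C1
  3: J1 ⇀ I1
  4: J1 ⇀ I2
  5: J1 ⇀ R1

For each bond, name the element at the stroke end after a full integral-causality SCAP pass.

β0 stroke→Sf1  (Sf1: flow source, stroke at near end)
β1 stroke→Sf2  (Sf2: flow source, stroke at near end)
β2 stroke→J1  (C1: C, integral causality)
β3 stroke→I1  (J1 effort already set via bond 2)
β4 stroke→I2  (J1 effort already set via bond 2)
β5 stroke→R1  (J1: bond 2 brought effort, rest push out)

β0 |Sf1
β1 |Sf2
β2 |J1
β3 |I1
β4 |I2
β5 |R1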